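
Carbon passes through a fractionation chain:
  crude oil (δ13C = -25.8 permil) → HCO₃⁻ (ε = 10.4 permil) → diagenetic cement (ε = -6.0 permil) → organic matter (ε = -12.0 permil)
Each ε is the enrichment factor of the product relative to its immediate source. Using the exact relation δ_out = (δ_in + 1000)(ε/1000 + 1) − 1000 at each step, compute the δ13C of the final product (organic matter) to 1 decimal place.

step 1: δ = (-25.80 + 1000)·(10.4/1000 + 1) − 1000 = -15.67 permil
step 2: δ = (-15.67 + 1000)·(-6.0/1000 + 1) − 1000 = -21.57 permil
step 3: δ = (-21.57 + 1000)·(-12.0/1000 + 1) − 1000 = -33.32 permil

-33.3 permil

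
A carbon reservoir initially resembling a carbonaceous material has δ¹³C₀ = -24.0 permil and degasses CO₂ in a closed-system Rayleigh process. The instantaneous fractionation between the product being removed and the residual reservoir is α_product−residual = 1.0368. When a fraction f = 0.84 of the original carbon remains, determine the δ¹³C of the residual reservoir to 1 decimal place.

-30.2 permil

Rayleigh residual: δ_res = (δ₀ + 1000)·f^(α−1) − 1000
α − 1 = 0.03680
f^(α−1) = 0.84^(0.03680) = 0.993604
δ_res = (-24.0 + 1000) × 0.993604 − 1000 = 969.758 − 1000 = -30.24 permil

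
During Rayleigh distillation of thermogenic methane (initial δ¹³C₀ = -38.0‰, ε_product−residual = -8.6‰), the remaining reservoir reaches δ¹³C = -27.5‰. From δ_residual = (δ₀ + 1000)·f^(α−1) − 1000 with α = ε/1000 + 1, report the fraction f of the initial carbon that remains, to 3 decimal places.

0.283

α − 1 = ε/1000 = -0.0086
(δ_res + 1000)/(δ₀ + 1000) = (-27.5 + 1000)/(-38.0 + 1000) = 972.5/962.0 = 1.010915
f = 1.010915^(1/-0.0086) = exp(ln(1.010915)/-0.0086) = exp(0.01086/-0.0086)
f = exp(-1.2623) = 0.2830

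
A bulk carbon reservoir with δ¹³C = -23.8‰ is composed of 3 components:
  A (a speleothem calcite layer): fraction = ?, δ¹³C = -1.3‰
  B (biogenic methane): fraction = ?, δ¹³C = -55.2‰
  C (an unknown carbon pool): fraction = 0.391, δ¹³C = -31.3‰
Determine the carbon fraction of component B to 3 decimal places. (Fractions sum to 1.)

0.200

Let f_B and f_A be the unknown fractions; fractions sum to 1 so f_B + f_A = 0.609.
Mass balance: Σ fᵢ·δᵢ = δ_bulk ⇒ f_B·(-55.2) + f_A·(-1.3) = -23.8 − (-12.238) = -11.562
Substitute f_A = 0.609 − f_B:
f_B·(-55.2 − -1.3) = -11.562 − 0.609×(-1.3) = -10.770
f_B = -10.770 / -53.9 = 0.1998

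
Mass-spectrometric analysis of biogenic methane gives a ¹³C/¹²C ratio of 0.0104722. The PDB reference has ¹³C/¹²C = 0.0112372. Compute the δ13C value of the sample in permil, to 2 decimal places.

-68.08 permil

δ13C = (R_sample / R_standard − 1) × 1000
R_sample / R_standard = 0.0104722 / 0.0112372 = 0.931923
δ13C = (0.931923 − 1) × 1000 = -68.077 permil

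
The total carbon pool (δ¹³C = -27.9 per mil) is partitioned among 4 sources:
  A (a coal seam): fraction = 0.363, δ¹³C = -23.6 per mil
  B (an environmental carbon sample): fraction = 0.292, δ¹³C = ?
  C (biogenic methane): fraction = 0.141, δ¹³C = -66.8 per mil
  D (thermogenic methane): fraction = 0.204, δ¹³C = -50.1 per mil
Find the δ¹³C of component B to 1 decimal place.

1.0 per mil

Isotope mass balance: δ_bulk = Σ fᵢ·δᵢ.
-27.9 = 0.363×(-23.6) + 0.292×δ_B + 0.141×(-66.8) + 0.204×(-50.1)
0.292·δ_B = -27.9 − (-28.206) = 0.306
δ_B = 0.306 / 0.292 = 1.05 per mil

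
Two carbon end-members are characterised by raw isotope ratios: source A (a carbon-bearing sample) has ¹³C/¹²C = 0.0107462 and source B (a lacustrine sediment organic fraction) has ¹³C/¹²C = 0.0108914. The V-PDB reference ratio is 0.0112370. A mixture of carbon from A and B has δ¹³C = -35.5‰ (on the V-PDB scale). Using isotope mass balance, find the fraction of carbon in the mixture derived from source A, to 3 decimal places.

0.367

δ_A = (0.0107462/0.0112370 − 1)×1000 = (0.956323 − 1)×1000 = -43.677‰
δ_B = (0.0108914/0.0112370 − 1)×1000 = (0.969244 − 1)×1000 = -30.756‰
f_A = (δ_mix − δ_B)/(δ_A − δ_B) = (-35.5 − (-30.756))/(-43.677 − (-30.756))
f_A = -4.744 / -12.922 = 0.3672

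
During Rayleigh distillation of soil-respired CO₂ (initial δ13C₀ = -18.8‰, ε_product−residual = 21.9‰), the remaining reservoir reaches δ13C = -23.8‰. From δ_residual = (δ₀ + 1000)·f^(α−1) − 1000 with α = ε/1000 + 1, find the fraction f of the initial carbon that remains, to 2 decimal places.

α − 1 = ε/1000 = 0.0219
(δ_res + 1000)/(δ₀ + 1000) = (-23.8 + 1000)/(-18.8 + 1000) = 976.2/981.2 = 0.994904
f = 0.994904^(1/0.0219) = exp(ln(0.994904)/0.0219) = exp(-0.00511/0.0219)
f = exp(-0.2333) = 0.7919

0.79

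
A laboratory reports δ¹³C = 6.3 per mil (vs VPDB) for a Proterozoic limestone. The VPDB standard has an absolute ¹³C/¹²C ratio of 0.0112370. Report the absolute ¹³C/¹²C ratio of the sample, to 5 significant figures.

R_sample = R_standard × (δ¹³C/1000 + 1)
R_sample = 0.0112370 × (6.3/1000 + 1) = 0.0112370 × 1.006300
R_sample = 0.0113078

0.011308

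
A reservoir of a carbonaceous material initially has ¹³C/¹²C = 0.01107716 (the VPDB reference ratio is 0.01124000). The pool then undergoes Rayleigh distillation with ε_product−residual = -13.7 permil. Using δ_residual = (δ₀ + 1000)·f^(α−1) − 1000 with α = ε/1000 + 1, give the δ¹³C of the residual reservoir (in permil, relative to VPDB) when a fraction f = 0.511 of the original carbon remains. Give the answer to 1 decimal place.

-5.4 permil

δ₀ = (0.01107716/0.01124000 − 1)×1000 = (0.985512 − 1)×1000 = -14.488 permil
α − 1 = ε/1000 = -0.0137
f^(α−1) = 0.511^(-0.0137) = 1.009240
δ_res = (-14.488 + 1000) × 1.009240 − 1000 = 994.619 − 1000 = -5.38 permil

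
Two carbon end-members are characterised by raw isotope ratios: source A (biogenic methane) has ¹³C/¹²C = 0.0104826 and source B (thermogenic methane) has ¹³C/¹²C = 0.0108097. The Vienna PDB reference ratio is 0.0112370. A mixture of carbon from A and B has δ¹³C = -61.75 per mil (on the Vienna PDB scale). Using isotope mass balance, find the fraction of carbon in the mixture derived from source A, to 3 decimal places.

0.815

δ_A = (0.0104826/0.0112370 − 1)×1000 = (0.932865 − 1)×1000 = -67.135 per mil
δ_B = (0.0108097/0.0112370 − 1)×1000 = (0.961974 − 1)×1000 = -38.026 per mil
f_A = (δ_mix − δ_B)/(δ_A − δ_B) = (-61.75 − (-38.026))/(-67.135 − (-38.026))
f_A = -23.724 / -29.109 = 0.8150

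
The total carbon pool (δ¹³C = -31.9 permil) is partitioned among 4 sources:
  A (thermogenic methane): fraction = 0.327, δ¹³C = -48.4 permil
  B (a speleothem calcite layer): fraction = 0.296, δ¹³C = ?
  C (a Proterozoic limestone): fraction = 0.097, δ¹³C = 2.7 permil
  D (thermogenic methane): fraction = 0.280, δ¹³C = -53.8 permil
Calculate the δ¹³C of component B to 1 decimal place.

Isotope mass balance: δ_bulk = Σ fᵢ·δᵢ.
-31.9 = 0.327×(-48.4) + 0.296×δ_B + 0.097×(2.7) + 0.280×(-53.8)
0.296·δ_B = -31.9 − (-30.629) = -1.271
δ_B = -1.271 / 0.296 = -4.29 permil

-4.3 permil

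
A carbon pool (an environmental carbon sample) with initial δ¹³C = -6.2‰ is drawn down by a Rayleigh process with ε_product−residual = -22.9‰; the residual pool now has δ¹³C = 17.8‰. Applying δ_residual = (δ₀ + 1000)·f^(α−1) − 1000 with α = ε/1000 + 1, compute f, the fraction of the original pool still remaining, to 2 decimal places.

0.35

α − 1 = ε/1000 = -0.0229
(δ_res + 1000)/(δ₀ + 1000) = (17.8 + 1000)/(-6.2 + 1000) = 1017.8/993.8 = 1.024150
f = 1.024150^(1/-0.0229) = exp(ln(1.024150)/-0.0229) = exp(0.02386/-0.0229)
f = exp(-1.0420) = 0.3527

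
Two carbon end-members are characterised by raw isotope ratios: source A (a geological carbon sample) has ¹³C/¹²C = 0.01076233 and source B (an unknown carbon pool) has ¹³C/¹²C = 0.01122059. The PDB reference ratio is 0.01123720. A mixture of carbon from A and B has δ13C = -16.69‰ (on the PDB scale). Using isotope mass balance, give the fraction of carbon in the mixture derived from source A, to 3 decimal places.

0.373

δ_A = (0.01076233/0.01123720 − 1)×1000 = (0.957741 − 1)×1000 = -42.259‰
δ_B = (0.01122059/0.01123720 − 1)×1000 = (0.998522 − 1)×1000 = -1.478‰
f_A = (δ_mix − δ_B)/(δ_A − δ_B) = (-16.69 − (-1.478))/(-42.259 − (-1.478))
f_A = -15.212 / -40.781 = 0.3730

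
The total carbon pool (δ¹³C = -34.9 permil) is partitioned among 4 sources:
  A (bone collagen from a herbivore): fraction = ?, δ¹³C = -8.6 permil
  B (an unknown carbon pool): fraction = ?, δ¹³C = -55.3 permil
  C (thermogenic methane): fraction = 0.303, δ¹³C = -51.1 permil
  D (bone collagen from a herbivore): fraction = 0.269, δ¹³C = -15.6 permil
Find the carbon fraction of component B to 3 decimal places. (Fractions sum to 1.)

0.247

Let f_B and f_A be the unknown fractions; fractions sum to 1 so f_B + f_A = 0.428.
Mass balance: Σ fᵢ·δᵢ = δ_bulk ⇒ f_B·(-55.3) + f_A·(-8.6) = -34.9 − (-19.680) = -15.220
Substitute f_A = 0.428 − f_B:
f_B·(-55.3 − -8.6) = -15.220 − 0.428×(-8.6) = -11.539
f_B = -11.539 / -46.7 = 0.2471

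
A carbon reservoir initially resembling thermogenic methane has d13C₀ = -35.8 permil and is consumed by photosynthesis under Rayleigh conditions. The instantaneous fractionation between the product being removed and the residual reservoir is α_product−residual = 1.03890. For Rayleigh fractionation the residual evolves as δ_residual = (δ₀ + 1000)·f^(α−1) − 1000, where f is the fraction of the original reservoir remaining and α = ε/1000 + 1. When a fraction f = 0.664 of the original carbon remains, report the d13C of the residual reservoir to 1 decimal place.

Rayleigh residual: δ_res = (δ₀ + 1000)·f^(α−1) − 1000
α − 1 = 0.03890
f^(α−1) = 0.664^(0.03890) = 0.984198
δ_res = (-35.8 + 1000) × 0.984198 − 1000 = 948.963 − 1000 = -51.04 permil

-51.0 permil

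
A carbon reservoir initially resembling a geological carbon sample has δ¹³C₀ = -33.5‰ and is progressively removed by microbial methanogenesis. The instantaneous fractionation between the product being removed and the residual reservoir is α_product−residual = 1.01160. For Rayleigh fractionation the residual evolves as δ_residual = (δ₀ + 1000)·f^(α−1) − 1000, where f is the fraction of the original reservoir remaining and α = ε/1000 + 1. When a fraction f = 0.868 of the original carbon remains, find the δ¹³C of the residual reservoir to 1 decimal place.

-35.1‰

Rayleigh residual: δ_res = (δ₀ + 1000)·f^(α−1) − 1000
α − 1 = 0.01160
f^(α−1) = 0.868^(0.01160) = 0.998359
δ_res = (-33.5 + 1000) × 0.998359 − 1000 = 964.914 − 1000 = -35.09‰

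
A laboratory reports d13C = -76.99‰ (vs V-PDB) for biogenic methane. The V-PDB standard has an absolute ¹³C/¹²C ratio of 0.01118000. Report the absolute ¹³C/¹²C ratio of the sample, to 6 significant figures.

R_sample = R_standard × (d13C/1000 + 1)
R_sample = 0.01118000 × (-76.99/1000 + 1) = 0.01118000 × 0.923010
R_sample = 0.0103193

0.0103193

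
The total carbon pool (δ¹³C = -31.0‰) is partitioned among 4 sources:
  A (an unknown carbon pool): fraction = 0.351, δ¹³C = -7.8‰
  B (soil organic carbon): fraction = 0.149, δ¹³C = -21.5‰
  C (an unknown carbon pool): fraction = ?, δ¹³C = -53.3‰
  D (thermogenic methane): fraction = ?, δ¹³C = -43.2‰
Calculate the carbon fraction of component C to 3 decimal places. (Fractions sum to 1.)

Let f_C and f_D be the unknown fractions; fractions sum to 1 so f_C + f_D = 0.500.
Mass balance: Σ fᵢ·δᵢ = δ_bulk ⇒ f_C·(-53.3) + f_D·(-43.2) = -31.0 − (-5.941) = -25.059
Substitute f_D = 0.500 − f_C:
f_C·(-53.3 − -43.2) = -25.059 − 0.500×(-43.2) = -3.459
f_C = -3.459 / -10.1 = 0.3424

0.342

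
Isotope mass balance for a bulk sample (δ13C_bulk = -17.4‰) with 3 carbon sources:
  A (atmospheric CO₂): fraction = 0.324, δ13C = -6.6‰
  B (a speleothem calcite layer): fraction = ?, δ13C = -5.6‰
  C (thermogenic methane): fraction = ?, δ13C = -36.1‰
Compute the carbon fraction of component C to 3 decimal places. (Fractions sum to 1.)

Let f_C and f_B be the unknown fractions; fractions sum to 1 so f_C + f_B = 0.676.
Mass balance: Σ fᵢ·δᵢ = δ_bulk ⇒ f_C·(-36.1) + f_B·(-5.6) = -17.4 − (-2.138) = -15.262
Substitute f_B = 0.676 − f_C:
f_C·(-36.1 − -5.6) = -15.262 − 0.676×(-5.6) = -11.476
f_C = -11.476 / -30.5 = 0.3763

0.376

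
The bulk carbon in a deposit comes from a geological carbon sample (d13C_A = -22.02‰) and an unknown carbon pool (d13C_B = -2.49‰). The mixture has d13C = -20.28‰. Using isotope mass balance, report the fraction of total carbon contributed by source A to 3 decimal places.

0.911

δ_mix = f_A·δ_A + (1 − f_A)·δ_B  ⇒  f_A = (δ_mix − δ_B)/(δ_A − δ_B)
f_A = (-20.28 − (-2.49)) / (-22.02 − (-2.49))
f_A = -17.79 / -19.53 = 0.9109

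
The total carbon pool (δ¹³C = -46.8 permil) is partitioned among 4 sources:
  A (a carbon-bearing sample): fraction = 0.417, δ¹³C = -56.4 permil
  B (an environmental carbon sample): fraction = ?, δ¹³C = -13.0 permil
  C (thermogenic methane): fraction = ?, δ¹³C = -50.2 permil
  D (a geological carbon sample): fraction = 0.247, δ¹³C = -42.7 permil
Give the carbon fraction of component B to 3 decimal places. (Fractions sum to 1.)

0.111

Let f_B and f_C be the unknown fractions; fractions sum to 1 so f_B + f_C = 0.336.
Mass balance: Σ fᵢ·δᵢ = δ_bulk ⇒ f_B·(-13.0) + f_C·(-50.2) = -46.8 − (-34.066) = -12.734
Substitute f_C = 0.336 − f_B:
f_B·(-13.0 − -50.2) = -12.734 − 0.336×(-50.2) = 4.133
f_B = 4.133 / 37.2 = 0.1111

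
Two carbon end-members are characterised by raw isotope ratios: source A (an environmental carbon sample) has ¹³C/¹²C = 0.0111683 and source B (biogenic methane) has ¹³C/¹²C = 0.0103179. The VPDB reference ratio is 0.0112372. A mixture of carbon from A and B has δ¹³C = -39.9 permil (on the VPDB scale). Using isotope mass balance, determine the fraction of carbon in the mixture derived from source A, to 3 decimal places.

0.554

δ_A = (0.0111683/0.0112372 − 1)×1000 = (0.993869 − 1)×1000 = -6.131 permil
δ_B = (0.0103179/0.0112372 − 1)×1000 = (0.918191 − 1)×1000 = -81.809 permil
f_A = (δ_mix − δ_B)/(δ_A − δ_B) = (-39.9 − (-81.809))/(-6.131 − (-81.809))
f_A = 41.909 / 75.677 = 0.5538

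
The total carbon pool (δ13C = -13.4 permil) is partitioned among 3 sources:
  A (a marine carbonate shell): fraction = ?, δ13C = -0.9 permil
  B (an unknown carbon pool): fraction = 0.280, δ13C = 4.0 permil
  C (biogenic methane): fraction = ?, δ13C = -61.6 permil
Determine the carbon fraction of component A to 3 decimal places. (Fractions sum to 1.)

Let f_A and f_C be the unknown fractions; fractions sum to 1 so f_A + f_C = 0.720.
Mass balance: Σ fᵢ·δᵢ = δ_bulk ⇒ f_A·(-0.9) + f_C·(-61.6) = -13.4 − (1.120) = -14.520
Substitute f_C = 0.720 − f_A:
f_A·(-0.9 − -61.6) = -14.520 − 0.720×(-61.6) = 29.832
f_A = 29.832 / 60.7 = 0.4915

0.491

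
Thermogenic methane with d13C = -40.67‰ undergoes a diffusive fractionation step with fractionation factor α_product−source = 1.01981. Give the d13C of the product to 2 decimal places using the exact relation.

-21.67‰

δ_product = (δ_source + 1000)·α − 1000
δ_product = (-40.67 + 1000) × 1.01981 − 1000
δ_product = 978.334 − 1000 = -21.666‰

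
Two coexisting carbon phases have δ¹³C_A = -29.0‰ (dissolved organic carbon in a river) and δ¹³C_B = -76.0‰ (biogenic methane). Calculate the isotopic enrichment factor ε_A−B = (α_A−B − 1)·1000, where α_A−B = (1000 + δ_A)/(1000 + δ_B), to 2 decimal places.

50.87‰

α_A−B = (1000 + -29.0) / (1000 + -76.0) = 971.0 / 924.0 = 1.050866
ε_A−B = (1.050866 − 1) × 1000 = 50.866‰
(The approximation ε ≈ δ_A − δ_B would give 47.0‰.)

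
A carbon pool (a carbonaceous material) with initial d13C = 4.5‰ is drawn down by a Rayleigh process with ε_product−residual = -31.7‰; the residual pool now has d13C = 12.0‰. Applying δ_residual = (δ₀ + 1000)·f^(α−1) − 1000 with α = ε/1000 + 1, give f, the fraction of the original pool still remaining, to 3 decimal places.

0.791

α − 1 = ε/1000 = -0.0317
(δ_res + 1000)/(δ₀ + 1000) = (12.0 + 1000)/(4.5 + 1000) = 1012.0/1004.5 = 1.007466
f = 1.007466^(1/-0.0317) = exp(ln(1.007466)/-0.0317) = exp(0.00744/-0.0317)
f = exp(-0.2347) = 0.7908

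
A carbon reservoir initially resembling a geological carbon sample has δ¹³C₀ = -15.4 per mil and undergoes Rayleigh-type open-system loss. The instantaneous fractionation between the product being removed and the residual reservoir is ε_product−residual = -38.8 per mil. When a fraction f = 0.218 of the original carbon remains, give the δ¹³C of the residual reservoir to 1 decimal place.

44.5 per mil

Rayleigh residual: δ_res = (δ₀ + 1000)·f^(α−1) − 1000
α = ε/1000 + 1 = 0.96120, so α − 1 = -0.03880
f^(α−1) = 0.218^(-0.03880) = 1.060884
δ_res = (-15.4 + 1000) × 1.060884 − 1000 = 1044.546 − 1000 = 44.55 per mil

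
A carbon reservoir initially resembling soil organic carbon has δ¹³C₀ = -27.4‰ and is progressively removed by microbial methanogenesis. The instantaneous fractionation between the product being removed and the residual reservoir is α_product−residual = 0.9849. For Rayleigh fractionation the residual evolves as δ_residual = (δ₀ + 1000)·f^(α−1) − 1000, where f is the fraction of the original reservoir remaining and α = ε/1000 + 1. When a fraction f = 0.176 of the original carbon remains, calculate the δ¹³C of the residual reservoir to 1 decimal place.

Rayleigh residual: δ_res = (δ₀ + 1000)·f^(α−1) − 1000
α − 1 = -0.01510
f^(α−1) = 0.176^(-0.01510) = 1.026580
δ_res = (-27.4 + 1000) × 1.026580 − 1000 = 998.452 − 1000 = -1.55‰

-1.5‰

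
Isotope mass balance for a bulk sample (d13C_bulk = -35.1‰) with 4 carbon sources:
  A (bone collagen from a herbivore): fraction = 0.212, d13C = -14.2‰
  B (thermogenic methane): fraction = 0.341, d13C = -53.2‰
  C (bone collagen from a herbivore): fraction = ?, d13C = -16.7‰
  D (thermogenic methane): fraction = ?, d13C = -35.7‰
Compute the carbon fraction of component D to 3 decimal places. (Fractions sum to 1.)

0.341

Let f_D and f_C be the unknown fractions; fractions sum to 1 so f_D + f_C = 0.447.
Mass balance: Σ fᵢ·δᵢ = δ_bulk ⇒ f_D·(-35.7) + f_C·(-16.7) = -35.1 − (-21.152) = -13.948
Substitute f_C = 0.447 − f_D:
f_D·(-35.7 − -16.7) = -13.948 − 0.447×(-16.7) = -6.483
f_D = -6.483 / -19.0 = 0.3412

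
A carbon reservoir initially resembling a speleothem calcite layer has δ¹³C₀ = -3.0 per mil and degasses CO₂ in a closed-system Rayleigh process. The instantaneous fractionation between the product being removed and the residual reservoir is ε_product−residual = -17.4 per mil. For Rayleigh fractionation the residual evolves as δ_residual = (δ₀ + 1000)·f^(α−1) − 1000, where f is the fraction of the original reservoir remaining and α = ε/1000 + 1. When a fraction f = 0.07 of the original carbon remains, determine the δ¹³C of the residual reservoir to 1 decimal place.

44.2 per mil

Rayleigh residual: δ_res = (δ₀ + 1000)·f^(α−1) − 1000
α = ε/1000 + 1 = 0.98260, so α − 1 = -0.01740
f^(α−1) = 0.07^(-0.01740) = 1.047358
δ_res = (-3.0 + 1000) × 1.047358 − 1000 = 1044.216 − 1000 = 44.22 per mil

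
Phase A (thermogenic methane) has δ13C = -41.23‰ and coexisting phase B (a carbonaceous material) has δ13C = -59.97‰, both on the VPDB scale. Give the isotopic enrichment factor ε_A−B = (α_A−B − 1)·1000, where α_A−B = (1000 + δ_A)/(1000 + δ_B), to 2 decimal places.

α_A−B = (1000 + -41.23) / (1000 + -59.97) = 958.77 / 940.03 = 1.019936
ε_A−B = (1.019936 − 1) × 1000 = 19.936‰
(The approximation ε ≈ δ_A − δ_B would give 18.74‰.)

19.94‰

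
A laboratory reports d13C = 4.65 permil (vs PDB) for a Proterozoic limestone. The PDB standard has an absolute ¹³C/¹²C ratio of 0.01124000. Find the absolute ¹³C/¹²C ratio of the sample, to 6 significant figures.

R_sample = R_standard × (d13C/1000 + 1)
R_sample = 0.01124000 × (4.65/1000 + 1) = 0.01124000 × 1.004650
R_sample = 0.0112923

0.0112923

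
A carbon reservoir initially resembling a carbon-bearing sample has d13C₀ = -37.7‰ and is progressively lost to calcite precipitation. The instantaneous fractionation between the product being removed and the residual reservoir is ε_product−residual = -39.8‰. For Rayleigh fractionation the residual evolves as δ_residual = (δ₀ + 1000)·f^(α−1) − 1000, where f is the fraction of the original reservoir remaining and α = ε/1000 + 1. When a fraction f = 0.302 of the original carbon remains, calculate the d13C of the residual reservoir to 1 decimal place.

9.3‰

Rayleigh residual: δ_res = (δ₀ + 1000)·f^(α−1) − 1000
α = ε/1000 + 1 = 0.96020, so α − 1 = -0.03980
f^(α−1) = 0.302^(-0.03980) = 1.048807
δ_res = (-37.7 + 1000) × 1.048807 − 1000 = 1009.267 − 1000 = 9.27‰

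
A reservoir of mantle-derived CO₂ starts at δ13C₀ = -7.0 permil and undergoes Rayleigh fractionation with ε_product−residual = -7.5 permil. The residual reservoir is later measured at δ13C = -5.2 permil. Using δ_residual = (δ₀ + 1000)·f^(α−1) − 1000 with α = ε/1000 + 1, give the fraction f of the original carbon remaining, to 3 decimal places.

0.785

α − 1 = ε/1000 = -0.0075
(δ_res + 1000)/(δ₀ + 1000) = (-5.2 + 1000)/(-7.0 + 1000) = 994.8/993.0 = 1.001813
f = 1.001813^(1/-0.0075) = exp(ln(1.001813)/-0.0075) = exp(0.00181/-0.0075)
f = exp(-0.2415) = 0.7855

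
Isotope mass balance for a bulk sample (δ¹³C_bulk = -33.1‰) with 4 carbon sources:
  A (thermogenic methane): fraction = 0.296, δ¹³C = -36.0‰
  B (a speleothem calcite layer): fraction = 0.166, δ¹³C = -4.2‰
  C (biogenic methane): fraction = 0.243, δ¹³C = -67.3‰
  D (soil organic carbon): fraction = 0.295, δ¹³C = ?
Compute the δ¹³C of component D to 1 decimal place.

Isotope mass balance: δ_bulk = Σ fᵢ·δᵢ.
-33.1 = 0.296×(-36.0) + 0.166×(-4.2) + 0.243×(-67.3) + 0.295×δ_D
0.295·δ_D = -33.1 − (-27.707) = -5.393
δ_D = -5.393 / 0.295 = -18.28‰

-18.3‰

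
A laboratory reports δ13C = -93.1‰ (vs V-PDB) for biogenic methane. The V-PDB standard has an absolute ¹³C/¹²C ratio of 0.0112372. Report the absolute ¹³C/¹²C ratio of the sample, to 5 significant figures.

R_sample = R_standard × (δ13C/1000 + 1)
R_sample = 0.0112372 × (-93.1/1000 + 1) = 0.0112372 × 0.906900
R_sample = 0.0101910

0.010191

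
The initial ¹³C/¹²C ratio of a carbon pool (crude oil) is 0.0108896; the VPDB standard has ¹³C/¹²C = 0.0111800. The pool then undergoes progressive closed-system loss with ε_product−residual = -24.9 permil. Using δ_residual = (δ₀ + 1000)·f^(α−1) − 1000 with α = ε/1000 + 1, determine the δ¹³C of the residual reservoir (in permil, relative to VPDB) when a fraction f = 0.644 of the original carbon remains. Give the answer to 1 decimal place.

δ₀ = (0.0108896/0.0111800 − 1)×1000 = (0.974025 − 1)×1000 = -25.975 permil
α − 1 = ε/1000 = -0.0249
f^(α−1) = 0.644^(-0.0249) = 1.011018
δ_res = (-25.975 + 1000) × 1.011018 − 1000 = 984.757 − 1000 = -15.24 permil

-15.2 permil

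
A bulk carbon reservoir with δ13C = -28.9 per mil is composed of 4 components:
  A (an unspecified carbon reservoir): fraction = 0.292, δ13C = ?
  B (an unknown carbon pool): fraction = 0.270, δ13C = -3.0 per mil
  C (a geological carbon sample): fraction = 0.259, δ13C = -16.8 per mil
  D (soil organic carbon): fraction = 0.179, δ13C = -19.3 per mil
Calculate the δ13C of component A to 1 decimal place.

-69.5 per mil

Isotope mass balance: δ_bulk = Σ fᵢ·δᵢ.
-28.9 = 0.292×δ_A + 0.270×(-3.0) + 0.259×(-16.8) + 0.179×(-19.3)
0.292·δ_A = -28.9 − (-8.616) = -20.284
δ_A = -20.284 / 0.292 = -69.47 per mil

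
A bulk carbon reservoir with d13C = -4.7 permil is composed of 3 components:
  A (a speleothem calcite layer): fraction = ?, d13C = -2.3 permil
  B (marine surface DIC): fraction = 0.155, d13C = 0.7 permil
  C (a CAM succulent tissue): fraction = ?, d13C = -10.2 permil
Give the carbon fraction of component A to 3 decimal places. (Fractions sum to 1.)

0.482

Let f_A and f_C be the unknown fractions; fractions sum to 1 so f_A + f_C = 0.845.
Mass balance: Σ fᵢ·δᵢ = δ_bulk ⇒ f_A·(-2.3) + f_C·(-10.2) = -4.7 − (0.108) = -4.809
Substitute f_C = 0.845 − f_A:
f_A·(-2.3 − -10.2) = -4.809 − 0.845×(-10.2) = 3.810
f_A = 3.810 / 7.9 = 0.4823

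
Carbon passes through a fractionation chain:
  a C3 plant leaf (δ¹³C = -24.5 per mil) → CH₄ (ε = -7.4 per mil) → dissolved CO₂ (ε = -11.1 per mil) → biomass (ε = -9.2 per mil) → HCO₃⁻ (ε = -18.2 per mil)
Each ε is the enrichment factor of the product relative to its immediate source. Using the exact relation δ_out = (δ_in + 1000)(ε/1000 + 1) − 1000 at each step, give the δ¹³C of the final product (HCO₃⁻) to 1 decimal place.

-68.5 per mil

step 1: δ = (-24.50 + 1000)·(-7.4/1000 + 1) − 1000 = -31.72 per mil
step 2: δ = (-31.72 + 1000)·(-11.1/1000 + 1) − 1000 = -42.47 per mil
step 3: δ = (-42.47 + 1000)·(-9.2/1000 + 1) − 1000 = -51.28 per mil
step 4: δ = (-51.28 + 1000)·(-18.2/1000 + 1) − 1000 = -68.54 per mil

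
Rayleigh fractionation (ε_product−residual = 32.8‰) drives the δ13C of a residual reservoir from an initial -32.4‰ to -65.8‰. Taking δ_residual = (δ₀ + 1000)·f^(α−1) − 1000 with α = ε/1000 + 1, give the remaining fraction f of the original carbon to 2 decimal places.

α − 1 = ε/1000 = 0.0328
(δ_res + 1000)/(δ₀ + 1000) = (-65.8 + 1000)/(-32.4 + 1000) = 934.2/967.6 = 0.965482
f = 0.965482^(1/0.0328) = exp(ln(0.965482)/0.0328) = exp(-0.03513/0.0328)
f = exp(-1.0710) = 0.3427

0.34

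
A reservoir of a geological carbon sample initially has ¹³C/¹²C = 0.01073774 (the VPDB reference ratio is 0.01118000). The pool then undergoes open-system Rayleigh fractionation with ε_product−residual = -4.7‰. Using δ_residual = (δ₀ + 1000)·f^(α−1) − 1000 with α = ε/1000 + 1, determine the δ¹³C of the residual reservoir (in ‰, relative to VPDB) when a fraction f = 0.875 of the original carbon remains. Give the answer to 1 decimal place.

-39.0‰

δ₀ = (0.01073774/0.01118000 − 1)×1000 = (0.960442 − 1)×1000 = -39.558‰
α − 1 = ε/1000 = -0.0047
f^(α−1) = 0.875^(-0.0047) = 1.000628
δ_res = (-39.558 + 1000) × 1.000628 − 1000 = 961.045 − 1000 = -38.96‰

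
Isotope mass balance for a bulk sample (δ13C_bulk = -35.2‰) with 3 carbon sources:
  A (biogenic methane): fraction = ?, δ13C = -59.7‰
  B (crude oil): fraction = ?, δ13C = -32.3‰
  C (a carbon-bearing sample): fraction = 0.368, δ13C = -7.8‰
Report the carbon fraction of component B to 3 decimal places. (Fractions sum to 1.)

Let f_B and f_A be the unknown fractions; fractions sum to 1 so f_B + f_A = 0.632.
Mass balance: Σ fᵢ·δᵢ = δ_bulk ⇒ f_B·(-32.3) + f_A·(-59.7) = -35.2 − (-2.870) = -32.330
Substitute f_A = 0.632 − f_B:
f_B·(-32.3 − -59.7) = -32.330 − 0.632×(-59.7) = 5.401
f_B = 5.401 / 27.4 = 0.1971

0.197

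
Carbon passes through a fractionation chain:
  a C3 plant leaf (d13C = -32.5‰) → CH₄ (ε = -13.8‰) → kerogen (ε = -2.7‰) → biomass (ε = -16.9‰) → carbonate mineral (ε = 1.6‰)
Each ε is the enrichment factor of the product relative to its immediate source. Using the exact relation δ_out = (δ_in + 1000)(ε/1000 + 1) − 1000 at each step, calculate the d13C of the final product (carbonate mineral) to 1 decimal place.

-63.0‰

step 1: δ = (-32.50 + 1000)·(-13.8/1000 + 1) − 1000 = -45.85‰
step 2: δ = (-45.85 + 1000)·(-2.7/1000 + 1) − 1000 = -48.43‰
step 3: δ = (-48.43 + 1000)·(-16.9/1000 + 1) − 1000 = -64.51‰
step 4: δ = (-64.51 + 1000)·(1.6/1000 + 1) − 1000 = -63.01‰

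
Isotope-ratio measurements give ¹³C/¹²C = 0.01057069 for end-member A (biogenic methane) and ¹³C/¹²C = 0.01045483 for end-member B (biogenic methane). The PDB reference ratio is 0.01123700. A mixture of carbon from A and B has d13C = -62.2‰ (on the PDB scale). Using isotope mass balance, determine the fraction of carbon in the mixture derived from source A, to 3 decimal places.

0.718

δ_A = (0.01057069/0.01123700 − 1)×1000 = (0.940704 − 1)×1000 = -59.296‰
δ_B = (0.01045483/0.01123700 − 1)×1000 = (0.930393 − 1)×1000 = -69.607‰
f_A = (δ_mix − δ_B)/(δ_A − δ_B) = (-62.2 − (-69.607))/(-59.296 − (-69.607))
f_A = 7.407 / 10.311 = 0.7184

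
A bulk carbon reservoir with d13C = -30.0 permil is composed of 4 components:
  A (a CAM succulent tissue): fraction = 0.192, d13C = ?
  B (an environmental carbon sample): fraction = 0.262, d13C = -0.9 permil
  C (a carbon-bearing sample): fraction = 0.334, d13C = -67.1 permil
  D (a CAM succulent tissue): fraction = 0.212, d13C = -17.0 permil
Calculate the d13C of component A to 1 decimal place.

-19.5 permil

Isotope mass balance: δ_bulk = Σ fᵢ·δᵢ.
-30.0 = 0.192×δ_A + 0.262×(-0.9) + 0.334×(-67.1) + 0.212×(-17.0)
0.192·δ_A = -30.0 − (-26.251) = -3.749
δ_A = -3.749 / 0.192 = -19.52 permil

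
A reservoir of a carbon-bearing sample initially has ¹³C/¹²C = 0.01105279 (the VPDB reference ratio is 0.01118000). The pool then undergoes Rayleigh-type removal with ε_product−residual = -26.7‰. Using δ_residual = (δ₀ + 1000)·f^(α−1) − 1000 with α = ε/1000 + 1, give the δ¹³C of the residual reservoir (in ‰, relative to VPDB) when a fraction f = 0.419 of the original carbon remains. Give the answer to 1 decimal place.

δ₀ = (0.01105279/0.01118000 − 1)×1000 = (0.988622 − 1)×1000 = -11.378‰
α − 1 = ε/1000 = -0.0267
f^(α−1) = 0.419^(-0.0267) = 1.023498
δ_res = (-11.378 + 1000) × 1.023498 − 1000 = 1011.852 − 1000 = 11.85‰

11.9‰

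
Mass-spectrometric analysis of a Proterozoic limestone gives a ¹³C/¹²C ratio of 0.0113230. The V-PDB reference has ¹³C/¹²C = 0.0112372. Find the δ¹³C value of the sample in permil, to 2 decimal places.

δ¹³C = (R_sample / R_standard − 1) × 1000
R_sample / R_standard = 0.0113230 / 0.0112372 = 1.007635
δ¹³C = (1.007635 − 1) × 1000 = 7.635 permil

7.64 permil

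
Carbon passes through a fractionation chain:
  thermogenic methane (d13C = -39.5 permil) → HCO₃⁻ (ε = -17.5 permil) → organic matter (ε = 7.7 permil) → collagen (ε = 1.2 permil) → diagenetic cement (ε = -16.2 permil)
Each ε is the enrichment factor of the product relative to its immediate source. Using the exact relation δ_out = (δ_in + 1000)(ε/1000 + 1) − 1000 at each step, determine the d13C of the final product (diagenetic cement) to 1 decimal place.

step 1: δ = (-39.50 + 1000)·(-17.5/1000 + 1) − 1000 = -56.31 permil
step 2: δ = (-56.31 + 1000)·(7.7/1000 + 1) − 1000 = -49.04 permil
step 3: δ = (-49.04 + 1000)·(1.2/1000 + 1) − 1000 = -47.90 permil
step 4: δ = (-47.90 + 1000)·(-16.2/1000 + 1) − 1000 = -63.33 permil

-63.3 permil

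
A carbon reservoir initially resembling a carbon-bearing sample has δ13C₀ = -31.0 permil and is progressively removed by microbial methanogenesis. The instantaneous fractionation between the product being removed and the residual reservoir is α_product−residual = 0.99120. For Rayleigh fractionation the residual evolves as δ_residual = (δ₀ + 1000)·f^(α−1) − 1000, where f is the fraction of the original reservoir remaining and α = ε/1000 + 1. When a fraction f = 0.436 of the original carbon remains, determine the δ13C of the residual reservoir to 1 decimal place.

-23.9 permil

Rayleigh residual: δ_res = (δ₀ + 1000)·f^(α−1) − 1000
α − 1 = -0.00880
f^(α−1) = 0.436^(-0.00880) = 1.007332
δ_res = (-31.0 + 1000) × 1.007332 − 1000 = 976.104 − 1000 = -23.90 permil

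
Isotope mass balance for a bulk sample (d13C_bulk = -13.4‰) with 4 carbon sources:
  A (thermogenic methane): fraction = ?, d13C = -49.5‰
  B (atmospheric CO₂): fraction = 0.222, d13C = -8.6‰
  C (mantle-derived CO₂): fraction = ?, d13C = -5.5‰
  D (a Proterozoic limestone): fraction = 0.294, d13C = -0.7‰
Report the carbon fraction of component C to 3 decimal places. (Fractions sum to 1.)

0.288

Let f_C and f_A be the unknown fractions; fractions sum to 1 so f_C + f_A = 0.484.
Mass balance: Σ fᵢ·δᵢ = δ_bulk ⇒ f_C·(-5.5) + f_A·(-49.5) = -13.4 − (-2.115) = -11.285
Substitute f_A = 0.484 − f_C:
f_C·(-5.5 − -49.5) = -11.285 − 0.484×(-49.5) = 12.673
f_C = 12.673 / 44.0 = 0.2880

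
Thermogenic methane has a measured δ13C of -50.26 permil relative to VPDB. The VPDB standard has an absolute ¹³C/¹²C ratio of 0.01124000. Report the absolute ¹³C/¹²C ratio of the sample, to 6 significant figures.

0.0106751

R_sample = R_standard × (δ13C/1000 + 1)
R_sample = 0.01124000 × (-50.26/1000 + 1) = 0.01124000 × 0.949740
R_sample = 0.0106751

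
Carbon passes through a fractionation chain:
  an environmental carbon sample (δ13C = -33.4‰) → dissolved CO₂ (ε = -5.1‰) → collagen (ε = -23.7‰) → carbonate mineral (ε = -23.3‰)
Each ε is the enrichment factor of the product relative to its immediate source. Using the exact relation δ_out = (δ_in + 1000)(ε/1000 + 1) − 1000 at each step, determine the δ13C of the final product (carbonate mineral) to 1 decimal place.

-83.0‰

step 1: δ = (-33.40 + 1000)·(-5.1/1000 + 1) − 1000 = -38.33‰
step 2: δ = (-38.33 + 1000)·(-23.7/1000 + 1) − 1000 = -61.12‰
step 3: δ = (-61.12 + 1000)·(-23.3/1000 + 1) − 1000 = -83.00‰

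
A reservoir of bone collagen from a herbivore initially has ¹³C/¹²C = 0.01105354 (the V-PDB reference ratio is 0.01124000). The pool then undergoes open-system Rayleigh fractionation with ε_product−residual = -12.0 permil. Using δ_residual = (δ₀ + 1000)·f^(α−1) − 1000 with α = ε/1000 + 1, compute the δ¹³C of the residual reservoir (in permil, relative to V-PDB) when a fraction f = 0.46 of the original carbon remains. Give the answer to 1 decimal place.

δ₀ = (0.01105354/0.01124000 − 1)×1000 = (0.983411 − 1)×1000 = -16.589 permil
α − 1 = ε/1000 = -0.0120
f^(α−1) = 0.46^(-0.0120) = 1.009362
δ_res = (-16.589 + 1000) × 1.009362 − 1000 = 992.618 − 1000 = -7.38 permil

-7.4 permil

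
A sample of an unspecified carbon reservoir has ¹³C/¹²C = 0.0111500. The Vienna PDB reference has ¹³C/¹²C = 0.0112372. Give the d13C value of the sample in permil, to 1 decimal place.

d13C = (R_sample / R_standard − 1) × 1000
R_sample / R_standard = 0.0111500 / 0.0112372 = 0.992240
d13C = (0.992240 − 1) × 1000 = -7.76 permil

-7.8 permil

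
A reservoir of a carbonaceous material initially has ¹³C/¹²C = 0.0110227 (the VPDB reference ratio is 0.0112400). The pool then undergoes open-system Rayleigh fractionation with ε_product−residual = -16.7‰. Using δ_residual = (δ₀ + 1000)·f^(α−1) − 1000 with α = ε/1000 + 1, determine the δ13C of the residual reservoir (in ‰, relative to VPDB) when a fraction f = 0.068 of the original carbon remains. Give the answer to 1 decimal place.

25.7‰

δ₀ = (0.0110227/0.0112400 − 1)×1000 = (0.980667 − 1)×1000 = -19.333‰
α − 1 = ε/1000 = -0.0167
f^(α−1) = 0.068^(-0.0167) = 1.045917
δ_res = (-19.333 + 1000) × 1.045917 − 1000 = 1025.696 − 1000 = 25.70‰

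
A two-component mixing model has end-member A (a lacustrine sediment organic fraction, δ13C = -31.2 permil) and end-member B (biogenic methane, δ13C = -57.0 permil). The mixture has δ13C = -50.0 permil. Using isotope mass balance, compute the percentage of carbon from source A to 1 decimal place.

δ_mix = f_A·δ_A + (1 − f_A)·δ_B  ⇒  f_A = (δ_mix − δ_B)/(δ_A − δ_B)
f_A = (-50.0 − (-57.0)) / (-31.2 − (-57.0))
f_A = 7.0 / 25.8 = 0.2713

27.1%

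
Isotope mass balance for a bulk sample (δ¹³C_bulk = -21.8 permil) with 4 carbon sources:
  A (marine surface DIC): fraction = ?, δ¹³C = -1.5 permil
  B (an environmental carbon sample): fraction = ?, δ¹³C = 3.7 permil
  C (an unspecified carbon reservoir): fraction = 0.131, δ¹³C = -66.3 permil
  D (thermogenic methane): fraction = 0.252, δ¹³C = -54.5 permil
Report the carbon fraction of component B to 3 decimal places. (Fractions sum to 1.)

Let f_B and f_A be the unknown fractions; fractions sum to 1 so f_B + f_A = 0.617.
Mass balance: Σ fᵢ·δᵢ = δ_bulk ⇒ f_B·(3.7) + f_A·(-1.5) = -21.8 − (-22.419) = 0.619
Substitute f_A = 0.617 − f_B:
f_B·(3.7 − -1.5) = 0.619 − 0.617×(-1.5) = 1.545
f_B = 1.545 / 5.2 = 0.2971

0.297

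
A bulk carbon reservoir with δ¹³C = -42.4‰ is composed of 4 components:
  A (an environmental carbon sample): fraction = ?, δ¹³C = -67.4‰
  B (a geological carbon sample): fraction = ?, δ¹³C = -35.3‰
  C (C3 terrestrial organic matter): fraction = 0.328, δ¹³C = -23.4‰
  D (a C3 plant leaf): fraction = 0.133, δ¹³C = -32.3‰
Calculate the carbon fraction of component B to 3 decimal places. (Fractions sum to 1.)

0.184

Let f_B and f_A be the unknown fractions; fractions sum to 1 so f_B + f_A = 0.539.
Mass balance: Σ fᵢ·δᵢ = δ_bulk ⇒ f_B·(-35.3) + f_A·(-67.4) = -42.4 − (-11.971) = -30.429
Substitute f_A = 0.539 − f_B:
f_B·(-35.3 − -67.4) = -30.429 − 0.539×(-67.4) = 5.900
f_B = 5.900 / 32.1 = 0.1838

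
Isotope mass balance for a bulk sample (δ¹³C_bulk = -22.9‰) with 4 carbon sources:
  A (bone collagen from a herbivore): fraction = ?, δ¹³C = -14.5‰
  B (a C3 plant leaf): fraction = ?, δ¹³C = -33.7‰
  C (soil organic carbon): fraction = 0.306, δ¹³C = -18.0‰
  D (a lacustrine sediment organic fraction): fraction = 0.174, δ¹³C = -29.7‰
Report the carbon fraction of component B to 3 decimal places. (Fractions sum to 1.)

Let f_B and f_A be the unknown fractions; fractions sum to 1 so f_B + f_A = 0.520.
Mass balance: Σ fᵢ·δᵢ = δ_bulk ⇒ f_B·(-33.7) + f_A·(-14.5) = -22.9 − (-10.676) = -12.224
Substitute f_A = 0.520 − f_B:
f_B·(-33.7 − -14.5) = -12.224 − 0.520×(-14.5) = -4.684
f_B = -4.684 / -19.2 = 0.2440

0.244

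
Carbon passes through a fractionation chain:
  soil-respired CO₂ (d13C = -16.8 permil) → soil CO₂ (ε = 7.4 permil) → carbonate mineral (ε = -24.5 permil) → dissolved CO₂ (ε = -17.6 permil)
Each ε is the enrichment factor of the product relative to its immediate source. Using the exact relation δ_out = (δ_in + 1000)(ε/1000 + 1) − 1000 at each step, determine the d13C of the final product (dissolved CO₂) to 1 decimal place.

-50.8 permil

step 1: δ = (-16.80 + 1000)·(7.4/1000 + 1) − 1000 = -9.52 permil
step 2: δ = (-9.52 + 1000)·(-24.5/1000 + 1) − 1000 = -33.79 permil
step 3: δ = (-33.79 + 1000)·(-17.6/1000 + 1) − 1000 = -50.80 permil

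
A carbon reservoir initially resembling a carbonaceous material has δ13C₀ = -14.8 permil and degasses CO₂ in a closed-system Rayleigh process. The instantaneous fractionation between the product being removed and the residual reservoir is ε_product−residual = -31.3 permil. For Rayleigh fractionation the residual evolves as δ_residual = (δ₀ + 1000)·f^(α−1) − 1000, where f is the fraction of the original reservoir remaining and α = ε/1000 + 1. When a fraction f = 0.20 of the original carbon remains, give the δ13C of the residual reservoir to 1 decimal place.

Rayleigh residual: δ_res = (δ₀ + 1000)·f^(α−1) − 1000
α = ε/1000 + 1 = 0.96870, so α − 1 = -0.03130
f^(α−1) = 0.20^(-0.03130) = 1.051666
δ_res = (-14.8 + 1000) × 1.051666 − 1000 = 1036.101 − 1000 = 36.10 permil

36.1 permil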